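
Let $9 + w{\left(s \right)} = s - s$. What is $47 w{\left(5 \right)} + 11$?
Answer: $-412$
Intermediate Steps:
$w{\left(s \right)} = -9$ ($w{\left(s \right)} = -9 + \left(s - s\right) = -9 + 0 = -9$)
$47 w{\left(5 \right)} + 11 = 47 \left(-9\right) + 11 = -423 + 11 = -412$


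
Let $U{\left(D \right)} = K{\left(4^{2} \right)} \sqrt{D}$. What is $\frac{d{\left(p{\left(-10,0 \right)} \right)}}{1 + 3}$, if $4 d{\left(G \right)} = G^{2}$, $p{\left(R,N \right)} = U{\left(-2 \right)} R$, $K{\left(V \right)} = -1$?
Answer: $- \frac{25}{2} \approx -12.5$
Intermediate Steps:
$U{\left(D \right)} = - \sqrt{D}$
$p{\left(R,N \right)} = - i R \sqrt{2}$ ($p{\left(R,N \right)} = - \sqrt{-2} R = - i \sqrt{2} R = - i R \sqrt{2}$)
$d{\left(G \right)} = \frac{G^{2}}{4}$
$\frac{d{\left(p{\left(-10,0 \right)} \right)}}{1 + 3} = \frac{\frac{1}{4} \left(\left(-1\right) i \left(-10\right) \sqrt{2}\right)^{2}}{1 + 3} = \frac{\frac{1}{4} \left(10 i \sqrt{2}\right)^{2}}{4} = \frac{\frac{1}{4} \left(-200\right)}{4} = \frac{1}{4} \left(-50\right) = - \frac{25}{2}$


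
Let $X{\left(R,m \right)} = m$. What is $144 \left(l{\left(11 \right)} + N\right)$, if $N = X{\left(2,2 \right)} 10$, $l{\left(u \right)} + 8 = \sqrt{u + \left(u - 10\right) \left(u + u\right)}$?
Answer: $1728 + 144 \sqrt{33} \approx 2555.2$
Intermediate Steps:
$l{\left(u \right)} = -8 + \sqrt{u + 2 u \left(-10 + u\right)}$ ($l{\left(u \right)} = -8 + \sqrt{u + \left(u - 10\right) \left(u + u\right)} = -8 + \sqrt{u + \left(-10 + u\right) 2 u} = -8 + \sqrt{u + 2 u \left(-10 + u\right)}$)
$N = 20$ ($N = 2 \cdot 10 = 20$)
$144 \left(l{\left(11 \right)} + N\right) = 144 \left(\left(-8 + \sqrt{11 \left(-19 + 2 \cdot 11\right)}\right) + 20\right) = 144 \left(\left(-8 + \sqrt{11 \left(-19 + 22\right)}\right) + 20\right) = 144 \left(\left(-8 + \sqrt{11 \cdot 3}\right) + 20\right) = 144 \left(\left(-8 + \sqrt{33}\right) + 20\right) = 144 \left(12 + \sqrt{33}\right) = 1728 + 144 \sqrt{33}$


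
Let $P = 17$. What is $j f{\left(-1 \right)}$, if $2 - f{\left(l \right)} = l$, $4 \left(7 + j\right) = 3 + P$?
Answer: $-6$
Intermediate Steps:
$j = -2$ ($j = -7 + \frac{3 + 17}{4} = -7 + \frac{1}{4} \cdot 20 = -7 + 5 = -2$)
$f{\left(l \right)} = 2 - l$
$j f{\left(-1 \right)} = - 2 \left(2 - -1\right) = - 2 \left(2 + 1\right) = \left(-2\right) 3 = -6$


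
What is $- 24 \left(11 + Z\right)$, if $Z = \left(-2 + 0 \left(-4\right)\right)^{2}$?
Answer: $-360$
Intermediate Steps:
$Z = 4$ ($Z = \left(-2 + 0\right)^{2} = \left(-2\right)^{2} = 4$)
$- 24 \left(11 + Z\right) = - 24 \left(11 + 4\right) = \left(-24\right) 15 = -360$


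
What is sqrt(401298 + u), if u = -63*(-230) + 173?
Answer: 7*sqrt(8489) ≈ 644.95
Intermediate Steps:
u = 14663 (u = 14490 + 173 = 14663)
sqrt(401298 + u) = sqrt(401298 + 14663) = sqrt(415961) = 7*sqrt(8489)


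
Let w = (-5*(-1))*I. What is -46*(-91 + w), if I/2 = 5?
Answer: 1886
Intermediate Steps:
I = 10 (I = 2*5 = 10)
w = 50 (w = -5*(-1)*10 = 5*10 = 50)
-46*(-91 + w) = -46*(-91 + 50) = -46*(-41) = 1886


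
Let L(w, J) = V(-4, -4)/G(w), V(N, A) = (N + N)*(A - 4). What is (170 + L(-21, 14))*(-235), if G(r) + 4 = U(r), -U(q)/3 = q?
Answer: -2372090/59 ≈ -40205.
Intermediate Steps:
U(q) = -3*q
G(r) = -4 - 3*r
V(N, A) = 2*N*(-4 + A) (V(N, A) = (2*N)*(-4 + A) = 2*N*(-4 + A))
L(w, J) = 64/(-4 - 3*w) (L(w, J) = (2*(-4)*(-4 - 4))/(-4 - 3*w) = (2*(-4)*(-8))/(-4 - 3*w) = 64/(-4 - 3*w))
(170 + L(-21, 14))*(-235) = (170 - 64/(4 + 3*(-21)))*(-235) = (170 - 64/(4 - 63))*(-235) = (170 - 64/(-59))*(-235) = (170 - 64*(-1/59))*(-235) = (170 + 64/59)*(-235) = (10094/59)*(-235) = -2372090/59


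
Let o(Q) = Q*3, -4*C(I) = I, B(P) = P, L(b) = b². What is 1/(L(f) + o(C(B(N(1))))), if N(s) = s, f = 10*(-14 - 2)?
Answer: 4/102397 ≈ 3.9064e-5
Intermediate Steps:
f = -160 (f = 10*(-16) = -160)
C(I) = -I/4
o(Q) = 3*Q
1/(L(f) + o(C(B(N(1))))) = 1/((-160)² + 3*(-¼*1)) = 1/(25600 + 3*(-¼)) = 1/(25600 - ¾) = 1/(102397/4) = 4/102397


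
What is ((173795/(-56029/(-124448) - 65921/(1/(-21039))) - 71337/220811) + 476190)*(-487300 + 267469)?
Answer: -3989573022962284028680116444123/38111628515584481951 ≈ -1.0468e+11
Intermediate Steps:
((173795/(-56029/(-124448) - 65921/(1/(-21039))) - 71337/220811) + 476190)*(-487300 + 267469) = ((173795/(-56029*(-1/124448) - 65921/(-1/21039)) - 71337*1/220811) + 476190)*(-219831) = ((173795/(56029/124448 - 65921*(-21039)) - 71337/220811) + 476190)*(-219831) = ((173795/(56029/124448 + 1386911919) - 71337/220811) + 476190)*(-219831) = ((173795/(172598414551741/124448) - 71337/220811) + 476190)*(-219831) = ((173795*(124448/172598414551741) - 71337/220811) + 476190)*(-219831) = ((21628440160/172598414551741 - 71337/220811) + 476190)*(-219831) = (-12307877301377377957/38111628515584481951 + 476190)*(-219831) = (18148364074958873082868733/38111628515584481951)*(-219831) = -3989573022962284028680116444123/38111628515584481951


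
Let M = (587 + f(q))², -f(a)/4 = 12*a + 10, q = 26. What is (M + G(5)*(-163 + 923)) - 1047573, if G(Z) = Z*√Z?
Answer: -556172 + 3800*√5 ≈ -5.4768e+5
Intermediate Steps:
G(Z) = Z^(3/2)
f(a) = -40 - 48*a (f(a) = -4*(12*a + 10) = -4*(10 + 12*a) = -40 - 48*a)
M = 491401 (M = (587 + (-40 - 48*26))² = (587 + (-40 - 1248))² = (587 - 1288)² = (-701)² = 491401)
(M + G(5)*(-163 + 923)) - 1047573 = (491401 + 5^(3/2)*(-163 + 923)) - 1047573 = (491401 + (5*√5)*760) - 1047573 = (491401 + 3800*√5) - 1047573 = -556172 + 3800*√5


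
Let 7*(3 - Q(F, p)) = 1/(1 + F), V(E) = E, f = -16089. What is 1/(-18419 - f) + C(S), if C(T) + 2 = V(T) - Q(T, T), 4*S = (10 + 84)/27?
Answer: -90148507/22238685 ≈ -4.0537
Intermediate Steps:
S = 47/54 (S = ((10 + 84)/27)/4 = (94*(1/27))/4 = (¼)*(94/27) = 47/54 ≈ 0.87037)
Q(F, p) = 3 - 1/(7*(1 + F))
C(T) = -2 + T - (20 + 21*T)/(7*(1 + T)) (C(T) = -2 + (T - (20 + 21*T)/(7*(1 + T))) = -2 + T - (20 + 21*T)/(7*(1 + T)))
1/(-18419 - f) + C(S) = 1/(-18419 - 1*(-16089)) + (-34/7 + (47/54)² - 4*47/54)/(1 + 47/54) = 1/(-18419 + 16089) + (-34/7 + 2209/2916 - 94/27)/(101/54) = 1/(-2330) + (54/101)*(-154745/20412) = -1/2330 - 154745/38178 = -90148507/22238685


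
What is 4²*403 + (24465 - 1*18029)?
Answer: 12884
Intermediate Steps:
4²*403 + (24465 - 1*18029) = 16*403 + (24465 - 18029) = 6448 + 6436 = 12884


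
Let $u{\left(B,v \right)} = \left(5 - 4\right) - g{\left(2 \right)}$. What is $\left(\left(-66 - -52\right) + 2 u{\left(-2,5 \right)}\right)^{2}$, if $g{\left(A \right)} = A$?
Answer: $256$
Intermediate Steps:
$u{\left(B,v \right)} = -1$ ($u{\left(B,v \right)} = \left(5 - 4\right) - 2 = 1 - 2 = -1$)
$\left(\left(-66 - -52\right) + 2 u{\left(-2,5 \right)}\right)^{2} = \left(\left(-66 - -52\right) + 2 \left(-1\right)\right)^{2} = \left(\left(-66 + 52\right) - 2\right)^{2} = \left(-14 - 2\right)^{2} = \left(-16\right)^{2} = 256$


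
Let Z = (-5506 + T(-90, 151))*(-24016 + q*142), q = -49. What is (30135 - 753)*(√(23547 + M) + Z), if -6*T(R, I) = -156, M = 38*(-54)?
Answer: 4987227812640 + 29382*√21495 ≈ 4.9872e+12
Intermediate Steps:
M = -2052
T(R, I) = 26 (T(R, I) = -⅙*(-156) = 26)
Z = 169737520 (Z = (-5506 + 26)*(-24016 - 49*142) = -5480*(-24016 - 6958) = -5480*(-30974) = 169737520)
(30135 - 753)*(√(23547 + M) + Z) = (30135 - 753)*(√(23547 - 2052) + 169737520) = 29382*(√21495 + 169737520) = 29382*(169737520 + √21495) = 4987227812640 + 29382*√21495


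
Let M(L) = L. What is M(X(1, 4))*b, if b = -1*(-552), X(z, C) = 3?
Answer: 1656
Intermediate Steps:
b = 552
M(X(1, 4))*b = 3*552 = 1656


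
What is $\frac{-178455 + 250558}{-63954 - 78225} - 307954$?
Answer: $- \frac{43784663869}{142179} \approx -3.0795 \cdot 10^{5}$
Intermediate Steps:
$\frac{-178455 + 250558}{-63954 - 78225} - 307954 = \frac{72103}{-142179} - 307954 = 72103 \left(- \frac{1}{142179}\right) - 307954 = - \frac{72103}{142179} - 307954 = - \frac{43784663869}{142179}$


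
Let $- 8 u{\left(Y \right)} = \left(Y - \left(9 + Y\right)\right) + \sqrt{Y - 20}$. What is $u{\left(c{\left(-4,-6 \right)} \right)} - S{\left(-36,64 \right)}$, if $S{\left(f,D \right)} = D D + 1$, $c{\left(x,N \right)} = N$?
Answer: $- \frac{32767}{8} - \frac{i \sqrt{26}}{8} \approx -4095.9 - 0.63738 i$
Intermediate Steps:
$S{\left(f,D \right)} = 1 + D^{2}$ ($S{\left(f,D \right)} = D^{2} + 1 = 1 + D^{2}$)
$u{\left(Y \right)} = \frac{9}{8} - \frac{\sqrt{-20 + Y}}{8}$ ($u{\left(Y \right)} = - \frac{\left(Y - \left(9 + Y\right)\right) + \sqrt{Y - 20}}{8} = - \frac{-9 + \sqrt{-20 + Y}}{8} = \frac{9}{8} - \frac{\sqrt{-20 + Y}}{8}$)
$u{\left(c{\left(-4,-6 \right)} \right)} - S{\left(-36,64 \right)} = \left(\frac{9}{8} - \frac{\sqrt{-20 - 6}}{8}\right) - \left(1 + 64^{2}\right) = \left(\frac{9}{8} - \frac{\sqrt{-26}}{8}\right) - \left(1 + 4096\right) = \left(\frac{9}{8} - \frac{i \sqrt{26}}{8}\right) - 4097 = - \frac{32767}{8} - \frac{i \sqrt{26}}{8}$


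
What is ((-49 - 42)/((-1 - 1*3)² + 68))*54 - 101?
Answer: -319/2 ≈ -159.50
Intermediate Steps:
((-49 - 42)/((-1 - 1*3)² + 68))*54 - 101 = -91/((-1 - 3)² + 68)*54 - 101 = -91/((-4)² + 68)*54 - 101 = -91/(16 + 68)*54 - 101 = -91/84*54 - 101 = -91*1/84*54 - 101 = -13/12*54 - 101 = -117/2 - 101 = -319/2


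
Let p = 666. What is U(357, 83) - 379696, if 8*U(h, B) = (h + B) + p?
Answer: -1518231/4 ≈ -3.7956e+5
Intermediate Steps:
U(h, B) = 333/4 + B/8 + h/8 (U(h, B) = ((h + B) + 666)/8 = ((B + h) + 666)/8 = (666 + B + h)/8 = 333/4 + B/8 + h/8)
U(357, 83) - 379696 = (333/4 + (1/8)*83 + (1/8)*357) - 379696 = (333/4 + 83/8 + 357/8) - 379696 = 553/4 - 379696 = -1518231/4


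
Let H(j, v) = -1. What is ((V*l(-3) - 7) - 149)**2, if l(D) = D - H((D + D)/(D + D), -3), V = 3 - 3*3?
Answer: 20736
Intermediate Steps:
V = -6 (V = 3 - 9 = -6)
l(D) = 1 + D (l(D) = D - 1*(-1) = D + 1 = 1 + D)
((V*l(-3) - 7) - 149)**2 = ((-6*(1 - 3) - 7) - 149)**2 = ((-6*(-2) - 7) - 149)**2 = ((12 - 7) - 149)**2 = (5 - 149)**2 = (-144)**2 = 20736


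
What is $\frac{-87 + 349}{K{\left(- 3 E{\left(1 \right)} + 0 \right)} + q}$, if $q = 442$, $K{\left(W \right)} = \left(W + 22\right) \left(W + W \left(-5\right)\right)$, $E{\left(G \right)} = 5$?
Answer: $\frac{131}{431} \approx 0.30394$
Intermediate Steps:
$K{\left(W \right)} = - 4 W \left(22 + W\right)$ ($K{\left(W \right)} = \left(22 + W\right) \left(W - 5 W\right) = \left(22 + W\right) \left(- 4 W\right) = - 4 W \left(22 + W\right)$)
$\frac{-87 + 349}{K{\left(- 3 E{\left(1 \right)} + 0 \right)} + q} = \frac{-87 + 349}{- 4 \left(\left(-3\right) 5 + 0\right) \left(22 + \left(\left(-3\right) 5 + 0\right)\right) + 442} = \frac{262}{- 4 \left(-15 + 0\right) \left(22 + \left(-15 + 0\right)\right) + 442} = \frac{262}{\left(-4\right) \left(-15\right) \left(22 - 15\right) + 442} = \frac{262}{\left(-4\right) \left(-15\right) 7 + 442} = \frac{262}{420 + 442} = \frac{262}{862} = 262 \cdot \frac{1}{862} = \frac{131}{431}$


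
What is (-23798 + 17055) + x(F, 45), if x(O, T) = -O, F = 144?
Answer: -6887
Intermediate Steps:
(-23798 + 17055) + x(F, 45) = (-23798 + 17055) - 1*144 = -6743 - 144 = -6887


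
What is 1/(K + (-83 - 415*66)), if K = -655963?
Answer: -1/683436 ≈ -1.4632e-6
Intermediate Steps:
1/(K + (-83 - 415*66)) = 1/(-655963 + (-83 - 415*66)) = 1/(-655963 + (-83 - 27390)) = 1/(-655963 - 27473) = 1/(-683436) = -1/683436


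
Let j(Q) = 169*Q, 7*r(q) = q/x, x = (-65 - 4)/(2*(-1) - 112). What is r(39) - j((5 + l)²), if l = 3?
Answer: -1739894/161 ≈ -10807.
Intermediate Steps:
x = 23/38 (x = -69/(-2 - 112) = -69/(-114) = -69*(-1/114) = 23/38 ≈ 0.60526)
r(q) = 38*q/161 (r(q) = (q/(23/38))/7 = (q*(38/23))/7 = (38*q/23)/7 = 38*q/161)
r(39) - j((5 + l)²) = (38/161)*39 - 169*(5 + 3)² = 1482/161 - 169*8² = 1482/161 - 169*64 = 1482/161 - 1*10816 = 1482/161 - 10816 = -1739894/161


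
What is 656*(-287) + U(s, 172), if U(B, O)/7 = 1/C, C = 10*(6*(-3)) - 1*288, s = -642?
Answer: -88111303/468 ≈ -1.8827e+5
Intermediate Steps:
C = -468 (C = 10*(-18) - 288 = -180 - 288 = -468)
U(B, O) = -7/468 (U(B, O) = 7/(-468) = 7*(-1/468) = -7/468)
656*(-287) + U(s, 172) = 656*(-287) - 7/468 = -188272 - 7/468 = -88111303/468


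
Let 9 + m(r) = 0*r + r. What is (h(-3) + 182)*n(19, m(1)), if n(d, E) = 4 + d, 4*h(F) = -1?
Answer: 16721/4 ≈ 4180.3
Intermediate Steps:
h(F) = -1/4 (h(F) = (1/4)*(-1) = -1/4)
m(r) = -9 + r (m(r) = -9 + (0*r + r) = -9 + (0 + r) = -9 + r)
(h(-3) + 182)*n(19, m(1)) = (-1/4 + 182)*(4 + 19) = (727/4)*23 = 16721/4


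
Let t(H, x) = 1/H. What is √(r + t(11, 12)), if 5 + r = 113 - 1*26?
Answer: √9933/11 ≈ 9.0604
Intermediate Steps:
r = 82 (r = -5 + (113 - 1*26) = -5 + (113 - 26) = -5 + 87 = 82)
√(r + t(11, 12)) = √(82 + 1/11) = √(903/11) = √9933/11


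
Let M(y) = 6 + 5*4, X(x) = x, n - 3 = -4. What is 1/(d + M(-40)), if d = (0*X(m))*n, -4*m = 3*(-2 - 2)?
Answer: 1/26 ≈ 0.038462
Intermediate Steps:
n = -1 (n = 3 - 4 = -1)
m = 3 (m = -3*(-2 - 2)/4 = -3*(-4)/4 = -¼*(-12) = 3)
M(y) = 26 (M(y) = 6 + 20 = 26)
d = 0 (d = (0*3)*(-1) = 0*(-1) = 0)
1/(d + M(-40)) = 1/(0 + 26) = 1/26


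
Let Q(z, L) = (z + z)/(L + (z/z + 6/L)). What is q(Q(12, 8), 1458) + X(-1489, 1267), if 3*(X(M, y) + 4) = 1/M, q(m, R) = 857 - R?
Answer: -2702536/4467 ≈ -605.00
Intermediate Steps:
Q(z, L) = 2*z/(1 + L + 6/L) (Q(z, L) = (2*z)/(L + (1 + 6/L)) = (2*z)/(1 + L + 6/L) = 2*z/(1 + L + 6/L))
X(M, y) = -4 + 1/(3*M)
q(Q(12, 8), 1458) + X(-1489, 1267) = (857 - 1*1458) + (-4 + (⅓)/(-1489)) = (857 - 1458) + (-4 + (⅓)*(-1/1489)) = -601 + (-4 - 1/4467) = -601 - 17869/4467 = -2702536/4467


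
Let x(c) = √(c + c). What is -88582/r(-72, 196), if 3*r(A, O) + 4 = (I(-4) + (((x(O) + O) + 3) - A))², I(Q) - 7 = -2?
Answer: -2543322093/717825266 + 128355318*√2/358912633 ≈ -3.0373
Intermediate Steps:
x(c) = √2*√c (x(c) = √(2*c) = √2*√c)
I(Q) = 5 (I(Q) = 7 - 2 = 5)
r(A, O) = -4/3 + (8 + O - A + √2*√O)²/3 (r(A, O) = -4/3 + (5 + (((√2*√O + O) + 3) - A))²/3 = -4/3 + (5 + (((O + √2*√O) + 3) - A))²/3 = -4/3 + (5 + ((3 + O + √2*√O) - A))²/3 = -4/3 + (5 + (3 + O - A + √2*√O))²/3 = -4/3 + (8 + O - A + √2*√O)²/3)
-88582/r(-72, 196) = -88582/(-4/3 + (8 + 196 - 1*(-72) + √2*√196)²/3) = -88582/(-4/3 + (8 + 196 + 72 + √2*14)²/3) = -88582/(-4/3 + (8 + 196 + 72 + 14*√2)²/3) = -88582/(-4/3 + (276 + 14*√2)²/3)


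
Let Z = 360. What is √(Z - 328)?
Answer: 4*√2 ≈ 5.6569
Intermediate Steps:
√(Z - 328) = √(360 - 328) = √32 = 4*√2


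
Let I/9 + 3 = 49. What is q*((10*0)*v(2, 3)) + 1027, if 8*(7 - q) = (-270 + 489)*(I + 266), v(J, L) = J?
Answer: 1027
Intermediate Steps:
I = 414 (I = -27 + 9*49 = -27 + 441 = 414)
q = -18608 (q = 7 - (-270 + 489)*(414 + 266)/8 = 7 - 219*680/8 = 7 - ⅛*148920 = 7 - 18615 = -18608)
q*((10*0)*v(2, 3)) + 1027 = -18608*10*0*2 + 1027 = -0*2 + 1027 = -18608*0 + 1027 = 0 + 1027 = 1027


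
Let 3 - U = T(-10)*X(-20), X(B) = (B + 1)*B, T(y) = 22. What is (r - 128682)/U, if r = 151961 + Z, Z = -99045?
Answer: 75766/8357 ≈ 9.0662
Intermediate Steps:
X(B) = B*(1 + B) (X(B) = (1 + B)*B = B*(1 + B))
U = -8357 (U = 3 - 22*(-20*(1 - 20)) = 3 - 22*(-20*(-19)) = 3 - 22*380 = 3 - 1*8360 = 3 - 8360 = -8357)
r = 52916 (r = 151961 - 99045 = 52916)
(r - 128682)/U = (52916 - 128682)/(-8357) = -75766*(-1/8357) = 75766/8357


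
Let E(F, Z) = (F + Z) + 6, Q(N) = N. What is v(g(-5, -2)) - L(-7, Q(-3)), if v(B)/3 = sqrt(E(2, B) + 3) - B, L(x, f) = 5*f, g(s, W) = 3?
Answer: 6 + 3*sqrt(14) ≈ 17.225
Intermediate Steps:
E(F, Z) = 6 + F + Z
v(B) = -3*B + 3*sqrt(11 + B) (v(B) = 3*(sqrt((6 + 2 + B) + 3) - B) = 3*(sqrt((8 + B) + 3) - B) = 3*(sqrt(11 + B) - B) = -3*B + 3*sqrt(11 + B))
v(g(-5, -2)) - L(-7, Q(-3)) = (-3*3 + 3*sqrt(11 + 3)) - 5*(-3) = (-9 + 3*sqrt(14)) - 1*(-15) = (-9 + 3*sqrt(14)) + 15 = 6 + 3*sqrt(14)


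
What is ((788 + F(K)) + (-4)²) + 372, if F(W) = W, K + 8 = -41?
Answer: 1127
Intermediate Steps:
K = -49 (K = -8 - 41 = -49)
((788 + F(K)) + (-4)²) + 372 = ((788 - 49) + (-4)²) + 372 = (739 + 16) + 372 = 755 + 372 = 1127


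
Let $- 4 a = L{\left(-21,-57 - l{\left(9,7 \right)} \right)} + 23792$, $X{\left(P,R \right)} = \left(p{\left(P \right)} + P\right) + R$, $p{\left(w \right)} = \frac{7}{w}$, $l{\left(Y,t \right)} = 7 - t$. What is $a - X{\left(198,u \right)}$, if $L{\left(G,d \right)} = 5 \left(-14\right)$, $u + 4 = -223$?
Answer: $- \frac{584252}{99} \approx -5901.5$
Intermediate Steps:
$u = -227$ ($u = -4 - 223 = -227$)
$X{\left(P,R \right)} = P + R + \frac{7}{P}$ ($X{\left(P,R \right)} = \left(\frac{7}{P} + P\right) + R = \left(P + \frac{7}{P}\right) + R = P + R + \frac{7}{P}$)
$L{\left(G,d \right)} = -70$
$a = - \frac{11861}{2}$ ($a = - \frac{-70 + 23792}{4} = \left(- \frac{1}{4}\right) 23722 = - \frac{11861}{2} \approx -5930.5$)
$a - X{\left(198,u \right)} = - \frac{11861}{2} - \left(198 - 227 + \frac{7}{198}\right) = - \frac{11861}{2} - - \frac{5735}{198} = - \frac{11861}{2} + \frac{5735}{198} = - \frac{584252}{99}$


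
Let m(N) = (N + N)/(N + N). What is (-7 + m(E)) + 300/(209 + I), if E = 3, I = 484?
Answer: -1286/231 ≈ -5.5671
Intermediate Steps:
m(N) = 1 (m(N) = (2*N)/((2*N)) = (2*N)*(1/(2*N)) = 1)
(-7 + m(E)) + 300/(209 + I) = (-7 + 1) + 300/(209 + 484) = -6 + 300/693 = -6 + (1/693)*300 = -6 + 100/231 = -1286/231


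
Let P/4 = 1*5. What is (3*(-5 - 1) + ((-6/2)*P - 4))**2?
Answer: 6724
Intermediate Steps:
P = 20 (P = 4*(1*5) = 4*5 = 20)
(3*(-5 - 1) + ((-6/2)*P - 4))**2 = (3*(-5 - 1) + (-6/2*20 - 4))**2 = (3*(-6) + (-6*1/2*20 - 4))**2 = (-18 + (-3*20 - 4))**2 = (-18 + (-60 - 4))**2 = (-18 - 64)**2 = (-82)**2 = 6724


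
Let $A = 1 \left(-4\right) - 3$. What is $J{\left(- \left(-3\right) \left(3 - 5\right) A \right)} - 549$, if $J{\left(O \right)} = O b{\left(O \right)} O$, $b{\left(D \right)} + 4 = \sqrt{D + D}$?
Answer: $-7605 + 3528 \sqrt{21} \approx 8562.3$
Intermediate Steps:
$A = -7$ ($A = -4 - 3 = -7$)
$b{\left(D \right)} = -4 + \sqrt{2} \sqrt{D}$ ($b{\left(D \right)} = -4 + \sqrt{D + D} = -4 + \sqrt{2 D} = -4 + \sqrt{2} \sqrt{D}$)
$J{\left(O \right)} = O^{2} \left(-4 + \sqrt{2} \sqrt{O}\right)$ ($J{\left(O \right)} = O \left(-4 + \sqrt{2} \sqrt{O}\right) O = O^{2} \left(-4 + \sqrt{2} \sqrt{O}\right)$)
$J{\left(- \left(-3\right) \left(3 - 5\right) A \right)} - 549 = \left(- \left(-3\right) \left(3 - 5\right) \left(-7\right)\right)^{2} \left(-4 + \sqrt{2} \sqrt{- \left(-3\right) \left(3 - 5\right) \left(-7\right)}\right) - 549 = \left(- \left(-3\right) \left(-2\right) \left(-7\right)\right)^{2} \left(-4 + \sqrt{2} \sqrt{- \left(-3\right) \left(-2\right) \left(-7\right)}\right) - 549 = \left(\left(-1\right) 6 \left(-7\right)\right)^{2} \left(-4 + \sqrt{2} \sqrt{\left(-1\right) 6 \left(-7\right)}\right) - 549 = \left(\left(-6\right) \left(-7\right)\right)^{2} \left(-4 + \sqrt{2} \sqrt{\left(-6\right) \left(-7\right)}\right) - 549 = 42^{2} \left(-4 + \sqrt{2} \sqrt{42}\right) - 549 = 1764 \left(-4 + 2 \sqrt{21}\right) - 549 = \left(-7056 + 3528 \sqrt{21}\right) - 549 = -7605 + 3528 \sqrt{21}$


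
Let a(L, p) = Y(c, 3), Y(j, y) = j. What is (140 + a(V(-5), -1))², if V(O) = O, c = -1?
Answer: 19321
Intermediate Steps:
a(L, p) = -1
(140 + a(V(-5), -1))² = (140 - 1)² = 139² = 19321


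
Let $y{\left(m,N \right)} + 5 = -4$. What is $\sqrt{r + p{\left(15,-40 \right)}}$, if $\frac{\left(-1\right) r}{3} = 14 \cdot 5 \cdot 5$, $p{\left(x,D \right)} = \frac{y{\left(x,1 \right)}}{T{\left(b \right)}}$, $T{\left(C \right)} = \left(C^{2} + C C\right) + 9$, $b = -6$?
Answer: $\frac{i \sqrt{9451}}{3} \approx 32.405 i$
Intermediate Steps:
$T{\left(C \right)} = 9 + 2 C^{2}$ ($T{\left(C \right)} = \left(C^{2} + C^{2}\right) + 9 = 2 C^{2} + 9 = 9 + 2 C^{2}$)
$y{\left(m,N \right)} = -9$ ($y{\left(m,N \right)} = -5 - 4 = -9$)
$p{\left(x,D \right)} = - \frac{1}{9}$ ($p{\left(x,D \right)} = - \frac{9}{9 + 2 \left(-6\right)^{2}} = - \frac{9}{9 + 2 \cdot 36} = - \frac{9}{9 + 72} = - \frac{9}{81} = \left(-9\right) \frac{1}{81} = - \frac{1}{9}$)
$r = -1050$ ($r = - 3 \cdot 14 \cdot 5 \cdot 5 = - 3 \cdot 70 \cdot 5 = \left(-3\right) 350 = -1050$)
$\sqrt{r + p{\left(15,-40 \right)}} = \sqrt{-1050 - \frac{1}{9}} = \sqrt{- \frac{9451}{9}} = \frac{i \sqrt{9451}}{3}$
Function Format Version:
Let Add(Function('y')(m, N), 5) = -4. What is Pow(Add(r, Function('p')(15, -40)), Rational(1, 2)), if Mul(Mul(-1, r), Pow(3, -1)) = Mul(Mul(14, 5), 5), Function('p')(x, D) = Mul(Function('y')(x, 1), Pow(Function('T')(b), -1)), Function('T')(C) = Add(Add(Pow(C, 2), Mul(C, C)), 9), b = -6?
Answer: Mul(Rational(1, 3), I, Pow(9451, Rational(1, 2))) ≈ Mul(32.405, I)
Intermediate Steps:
Function('T')(C) = Add(9, Mul(2, Pow(C, 2))) (Function('T')(C) = Add(Add(Pow(C, 2), Pow(C, 2)), 9) = Add(Mul(2, Pow(C, 2)), 9) = Add(9, Mul(2, Pow(C, 2))))
Function('y')(m, N) = -9 (Function('y')(m, N) = Add(-5, -4) = -9)
Function('p')(x, D) = Rational(-1, 9) (Function('p')(x, D) = Mul(-9, Pow(Add(9, Mul(2, Pow(-6, 2))), -1)) = Mul(-9, Pow(Add(9, Mul(2, 36)), -1)) = Mul(-9, Pow(Add(9, 72), -1)) = Mul(-9, Pow(81, -1)) = Mul(-9, Rational(1, 81)) = Rational(-1, 9))
r = -1050 (r = Mul(-3, Mul(Mul(14, 5), 5)) = Mul(-3, Mul(70, 5)) = Mul(-3, 350) = -1050)
Pow(Add(r, Function('p')(15, -40)), Rational(1, 2)) = Pow(Add(-1050, Rational(-1, 9)), Rational(1, 2)) = Pow(Rational(-9451, 9), Rational(1, 2)) = Mul(Rational(1, 3), I, Pow(9451, Rational(1, 2)))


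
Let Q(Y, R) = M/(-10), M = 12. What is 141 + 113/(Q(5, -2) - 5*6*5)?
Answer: 106031/756 ≈ 140.25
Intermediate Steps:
Q(Y, R) = -6/5 (Q(Y, R) = 12/(-10) = 12*(-1/10) = -6/5)
141 + 113/(Q(5, -2) - 5*6*5) = 141 + 113/(-6/5 - 5*6*5) = 141 + 113/(-6/5 - 30*5) = 141 + 113/(-6/5 - 150) = 141 + 113/(-756/5) = 141 - 5/756*113 = 141 - 565/756 = 106031/756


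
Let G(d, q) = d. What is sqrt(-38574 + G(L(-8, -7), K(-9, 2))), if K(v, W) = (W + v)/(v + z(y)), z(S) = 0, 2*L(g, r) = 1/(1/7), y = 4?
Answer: I*sqrt(154282)/2 ≈ 196.39*I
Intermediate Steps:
L(g, r) = 7/2 (L(g, r) = 1/(2*(1/7)) = (1/2)*7 = 7/2)
K(v, W) = (W + v)/v (K(v, W) = (W + v)/(v + 0) = (W + v)/v)
sqrt(-38574 + G(L(-8, -7), K(-9, 2))) = sqrt(-38574 + 7/2) = sqrt(-77141/2) = I*sqrt(154282)/2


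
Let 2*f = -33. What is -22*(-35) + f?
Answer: 1507/2 ≈ 753.50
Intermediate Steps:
f = -33/2 (f = (1/2)*(-33) = -33/2 ≈ -16.500)
-22*(-35) + f = -22*(-35) - 33/2 = 770 - 33/2 = 1507/2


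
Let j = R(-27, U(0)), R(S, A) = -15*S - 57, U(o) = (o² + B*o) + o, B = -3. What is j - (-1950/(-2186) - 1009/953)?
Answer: 362660554/1041629 ≈ 348.17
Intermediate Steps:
U(o) = o² - 2*o (U(o) = (o² - 3*o) + o = o² - 2*o)
R(S, A) = -57 - 15*S
j = 348 (j = -57 - 15*(-27) = -57 + 405 = 348)
j - (-1950/(-2186) - 1009/953) = 348 - (-1950/(-2186) - 1009/953) = 348 - (-1950*(-1/2186) - 1009*1/953) = 348 - (975/1093 - 1009/953) = 348 - 1*(-173662/1041629) = 348 + 173662/1041629 = 362660554/1041629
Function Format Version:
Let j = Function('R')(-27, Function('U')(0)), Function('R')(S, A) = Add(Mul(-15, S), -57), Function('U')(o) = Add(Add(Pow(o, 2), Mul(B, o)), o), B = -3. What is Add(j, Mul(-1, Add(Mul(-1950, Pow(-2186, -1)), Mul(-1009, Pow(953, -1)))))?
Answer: Rational(362660554, 1041629) ≈ 348.17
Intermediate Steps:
Function('U')(o) = Add(Pow(o, 2), Mul(-2, o)) (Function('U')(o) = Add(Add(Pow(o, 2), Mul(-3, o)), o) = Add(Pow(o, 2), Mul(-2, o)))
Function('R')(S, A) = Add(-57, Mul(-15, S))
j = 348 (j = Add(-57, Mul(-15, -27)) = Add(-57, 405) = 348)
Add(j, Mul(-1, Add(Mul(-1950, Pow(-2186, -1)), Mul(-1009, Pow(953, -1))))) = Add(348, Mul(-1, Add(Mul(-1950, Pow(-2186, -1)), Mul(-1009, Pow(953, -1))))) = Add(348, Mul(-1, Add(Mul(-1950, Rational(-1, 2186)), Mul(-1009, Rational(1, 953))))) = Add(348, Mul(-1, Add(Rational(975, 1093), Rational(-1009, 953)))) = Add(348, Mul(-1, Rational(-173662, 1041629))) = Add(348, Rational(173662, 1041629)) = Rational(362660554, 1041629)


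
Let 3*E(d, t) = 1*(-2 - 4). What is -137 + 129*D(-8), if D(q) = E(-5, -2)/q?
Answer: -419/4 ≈ -104.75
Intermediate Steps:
E(d, t) = -2 (E(d, t) = (1*(-2 - 4))/3 = (1*(-6))/3 = (1/3)*(-6) = -2)
D(q) = -2/q
-137 + 129*D(-8) = -137 + 129*(-2/(-8)) = -137 + 129*(-2*(-1/8)) = -137 + 129*(1/4) = -137 + 129/4 = -419/4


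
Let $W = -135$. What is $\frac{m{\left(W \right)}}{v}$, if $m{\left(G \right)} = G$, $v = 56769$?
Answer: $- \frac{45}{18923} \approx -0.0023781$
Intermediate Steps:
$\frac{m{\left(W \right)}}{v} = - \frac{135}{56769} = \left(-135\right) \frac{1}{56769} = - \frac{45}{18923}$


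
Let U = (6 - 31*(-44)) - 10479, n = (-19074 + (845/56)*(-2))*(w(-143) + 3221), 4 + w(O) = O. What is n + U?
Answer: -822294955/14 ≈ -5.8735e+7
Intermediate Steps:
w(O) = -4 + O
n = -822167429/14 (n = (-19074 + (845/56)*(-2))*((-4 - 143) + 3221) = (-19074 + (845*(1/56))*(-2))*(-147 + 3221) = (-19074 + (845/56)*(-2))*3074 = (-19074 - 845/28)*3074 = -534917/28*3074 = -822167429/14 ≈ -5.8726e+7)
U = -9109 (U = (6 + 1364) - 10479 = 1370 - 10479 = -9109)
n + U = -822167429/14 - 9109 = -822294955/14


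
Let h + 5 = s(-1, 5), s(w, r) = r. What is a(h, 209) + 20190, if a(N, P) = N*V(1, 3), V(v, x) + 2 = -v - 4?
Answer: 20190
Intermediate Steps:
V(v, x) = -6 - v (V(v, x) = -2 + (-v - 4) = -2 + (-4 - v) = -6 - v)
h = 0 (h = -5 + 5 = 0)
a(N, P) = -7*N (a(N, P) = N*(-6 - 1*1) = N*(-6 - 1) = N*(-7) = -7*N)
a(h, 209) + 20190 = -7*0 + 20190 = 0 + 20190 = 20190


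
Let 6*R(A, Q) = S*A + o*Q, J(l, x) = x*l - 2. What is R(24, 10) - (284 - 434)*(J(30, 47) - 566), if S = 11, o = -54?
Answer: 126254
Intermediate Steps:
J(l, x) = -2 + l*x (J(l, x) = l*x - 2 = -2 + l*x)
R(A, Q) = -9*Q + 11*A/6 (R(A, Q) = (11*A - 54*Q)/6 = (-54*Q + 11*A)/6 = -9*Q + 11*A/6)
R(24, 10) - (284 - 434)*(J(30, 47) - 566) = (-9*10 + (11/6)*24) - (284 - 434)*((-2 + 30*47) - 566) = (-90 + 44) - (-150)*((-2 + 1410) - 566) = -46 - (-150)*(1408 - 566) = -46 - (-150)*842 = -46 - 1*(-126300) = -46 + 126300 = 126254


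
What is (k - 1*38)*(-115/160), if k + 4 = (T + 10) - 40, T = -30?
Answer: 1173/16 ≈ 73.313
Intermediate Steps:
k = -64 (k = -4 + ((-30 + 10) - 40) = -4 + (-20 - 40) = -4 - 60 = -64)
(k - 1*38)*(-115/160) = (-64 - 1*38)*(-115/160) = (-64 - 38)*(-115/160) = -(-102)*23/32 = -102*(-23/32) = 1173/16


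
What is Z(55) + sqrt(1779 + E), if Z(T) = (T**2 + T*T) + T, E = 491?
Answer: 6105 + sqrt(2270) ≈ 6152.6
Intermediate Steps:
Z(T) = T + 2*T**2 (Z(T) = (T**2 + T**2) + T = 2*T**2 + T = T + 2*T**2)
Z(55) + sqrt(1779 + E) = 55*(1 + 2*55) + sqrt(1779 + 491) = 55*(1 + 110) + sqrt(2270) = 55*111 + sqrt(2270) = 6105 + sqrt(2270)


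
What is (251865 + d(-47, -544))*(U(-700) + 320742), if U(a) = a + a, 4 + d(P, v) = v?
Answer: 80256073414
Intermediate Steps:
d(P, v) = -4 + v
U(a) = 2*a
(251865 + d(-47, -544))*(U(-700) + 320742) = (251865 + (-4 - 544))*(2*(-700) + 320742) = (251865 - 548)*(-1400 + 320742) = 251317*319342 = 80256073414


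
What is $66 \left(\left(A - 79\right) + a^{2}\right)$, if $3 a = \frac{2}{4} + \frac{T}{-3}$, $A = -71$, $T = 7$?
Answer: $- \frac{533269}{54} \approx -9875.3$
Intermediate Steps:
$a = - \frac{11}{18}$ ($a = \frac{\frac{2}{4} + \frac{7}{-3}}{3} = \frac{2 \cdot \frac{1}{4} + 7 \left(- \frac{1}{3}\right)}{3} = \frac{\frac{1}{2} - \frac{7}{3}}{3} = \frac{1}{3} \left(- \frac{11}{6}\right) = - \frac{11}{18} \approx -0.61111$)
$66 \left(\left(A - 79\right) + a^{2}\right) = 66 \left(\left(-71 - 79\right) + \left(- \frac{11}{18}\right)^{2}\right) = 66 \left(\left(-71 - 79\right) + \frac{121}{324}\right) = 66 \left(-150 + \frac{121}{324}\right) = 66 \left(- \frac{48479}{324}\right) = - \frac{533269}{54}$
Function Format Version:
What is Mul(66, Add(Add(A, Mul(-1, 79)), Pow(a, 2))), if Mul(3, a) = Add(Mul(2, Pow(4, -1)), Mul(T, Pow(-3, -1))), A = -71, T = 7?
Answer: Rational(-533269, 54) ≈ -9875.3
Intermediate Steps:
a = Rational(-11, 18) (a = Mul(Rational(1, 3), Add(Mul(2, Pow(4, -1)), Mul(7, Pow(-3, -1)))) = Mul(Rational(1, 3), Add(Mul(2, Rational(1, 4)), Mul(7, Rational(-1, 3)))) = Mul(Rational(1, 3), Add(Rational(1, 2), Rational(-7, 3))) = Mul(Rational(1, 3), Rational(-11, 6)) = Rational(-11, 18) ≈ -0.61111)
Mul(66, Add(Add(A, Mul(-1, 79)), Pow(a, 2))) = Mul(66, Add(Add(-71, Mul(-1, 79)), Pow(Rational(-11, 18), 2))) = Mul(66, Add(Add(-71, -79), Rational(121, 324))) = Mul(66, Add(-150, Rational(121, 324))) = Mul(66, Rational(-48479, 324)) = Rational(-533269, 54)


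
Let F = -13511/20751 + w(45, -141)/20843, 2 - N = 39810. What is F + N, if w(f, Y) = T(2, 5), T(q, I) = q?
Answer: -17217762774415/432513093 ≈ -39809.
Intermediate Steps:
N = -39808 (N = 2 - 1*39810 = 2 - 39810 = -39808)
w(f, Y) = 2
F = -281568271/432513093 (F = -13511/20751 + 2/20843 = -281568271/432513093 ≈ -0.65100)
F + N = -281568271/432513093 - 39808 = -17217762774415/432513093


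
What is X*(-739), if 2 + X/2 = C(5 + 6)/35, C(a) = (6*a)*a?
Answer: -969568/35 ≈ -27702.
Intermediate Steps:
C(a) = 6*a**2
X = 1312/35 (X = -4 + 2*((6*(5 + 6)**2)/35) = -4 + 2*((6*11**2)*(1/35)) = -4 + 2*((6*121)*(1/35)) = -4 + 2*(726*(1/35)) = -4 + 2*(726/35) = -4 + 1452/35 = 1312/35 ≈ 37.486)
X*(-739) = (1312/35)*(-739) = -969568/35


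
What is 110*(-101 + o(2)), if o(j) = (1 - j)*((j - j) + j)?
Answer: -11330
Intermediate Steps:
o(j) = j*(1 - j) (o(j) = (1 - j)*(0 + j) = (1 - j)*j = j*(1 - j))
110*(-101 + o(2)) = 110*(-101 + 2*(1 - 1*2)) = 110*(-101 + 2*(1 - 2)) = 110*(-101 + 2*(-1)) = 110*(-101 - 2) = 110*(-103) = -11330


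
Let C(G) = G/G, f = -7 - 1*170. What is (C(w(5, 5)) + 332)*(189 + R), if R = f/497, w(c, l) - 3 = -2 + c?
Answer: 31220748/497 ≈ 62818.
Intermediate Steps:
f = -177 (f = -7 - 170 = -177)
w(c, l) = 1 + c (w(c, l) = 3 + (-2 + c) = 1 + c)
C(G) = 1
R = -177/497 ≈ -0.35614
(C(w(5, 5)) + 332)*(189 + R) = (1 + 332)*(189 - 177/497) = 333*(93756/497) = 31220748/497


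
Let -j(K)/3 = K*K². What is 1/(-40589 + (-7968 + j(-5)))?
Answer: -1/48182 ≈ -2.0755e-5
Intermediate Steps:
j(K) = -3*K³ (j(K) = -3*K*K² = -3*K³)
1/(-40589 + (-7968 + j(-5))) = 1/(-40589 + (-7968 - 3*(-5)³)) = 1/(-40589 + (-7968 - 3*(-125))) = 1/(-40589 + (-7968 + 375)) = 1/(-40589 - 7593) = 1/(-48182) = -1/48182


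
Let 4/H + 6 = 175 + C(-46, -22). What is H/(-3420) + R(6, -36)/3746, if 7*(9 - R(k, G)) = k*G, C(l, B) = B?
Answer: 5005699/470816010 ≈ 0.010632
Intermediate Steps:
R(k, G) = 9 - G*k/7 (R(k, G) = 9 - k*G/7 = 9 - G*k/7)
H = 4/147 (H = 4/(-6 + (175 - 22)) = 4/(-6 + 153) = 4/147 ≈ 0.027211)
H/(-3420) + R(6, -36)/3746 = (4/147)/(-3420) + (9 - ⅐*(-36)*6)/3746 = (4/147)*(-1/3420) + (9 + 216/7)*(1/3746) = -1/125685 + (279/7)*(1/3746) = -1/125685 + 279/26222 = 5005699/470816010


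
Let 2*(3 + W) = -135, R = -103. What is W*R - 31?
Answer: 14461/2 ≈ 7230.5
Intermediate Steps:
W = -141/2 (W = -3 + (½)*(-135) = -3 - 135/2 = -141/2 ≈ -70.500)
W*R - 31 = -141/2*(-103) - 31 = 14523/2 - 31 = 14461/2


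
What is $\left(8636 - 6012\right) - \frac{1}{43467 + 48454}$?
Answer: $\frac{241200703}{91921} \approx 2624.0$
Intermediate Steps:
$\left(8636 - 6012\right) - \frac{1}{43467 + 48454} = 2624 - \frac{1}{91921} = \frac{241200703}{91921}$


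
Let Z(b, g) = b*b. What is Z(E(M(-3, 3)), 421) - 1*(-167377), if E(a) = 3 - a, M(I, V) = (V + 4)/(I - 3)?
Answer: 6026197/36 ≈ 1.6739e+5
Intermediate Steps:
M(I, V) = (4 + V)/(-3 + I)
Z(b, g) = b**2
Z(E(M(-3, 3)), 421) - 1*(-167377) = (3 - (4 + 3)/(-3 - 3))**2 - 1*(-167377) = (3 - 7/(-6))**2 + 167377 = (3 - (-1)*7/6)**2 + 167377 = (3 - 1*(-7/6))**2 + 167377 = (3 + 7/6)**2 + 167377 = (25/6)**2 + 167377 = 625/36 + 167377 = 6026197/36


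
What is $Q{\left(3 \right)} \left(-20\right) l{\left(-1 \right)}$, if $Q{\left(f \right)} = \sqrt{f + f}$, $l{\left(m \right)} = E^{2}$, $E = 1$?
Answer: $- 20 \sqrt{6} \approx -48.99$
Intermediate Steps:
$l{\left(m \right)} = 1$ ($l{\left(m \right)} = 1^{2} = 1$)
$Q{\left(f \right)} = \sqrt{2} \sqrt{f}$ ($Q{\left(f \right)} = \sqrt{2 f} = \sqrt{2} \sqrt{f}$)
$Q{\left(3 \right)} \left(-20\right) l{\left(-1 \right)} = \sqrt{2} \sqrt{3} \left(-20\right) 1 = \sqrt{6} \left(-20\right) 1 = - 20 \sqrt{6} \cdot 1 = - 20 \sqrt{6}$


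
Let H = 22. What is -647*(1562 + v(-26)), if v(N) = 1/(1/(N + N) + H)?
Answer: -1155165446/1143 ≈ -1.0106e+6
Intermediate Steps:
v(N) = 1/(22 + 1/(2*N)) (v(N) = 1/(1/(N + N) + 22) = 1/(1/(2*N) + 22) = 1/(22 + 1/(2*N)))
-647*(1562 + v(-26)) = -647*(1562 + 2*(-26)/(1 + 44*(-26))) = -647*(1562 + 2*(-26)/(1 - 1144)) = -647*(1562 + 2*(-26)/(-1143)) = -647*(1562 + 2*(-26)*(-1/1143)) = -647*(1562 + 52/1143) = -647*1785418/1143 = -1155165446/1143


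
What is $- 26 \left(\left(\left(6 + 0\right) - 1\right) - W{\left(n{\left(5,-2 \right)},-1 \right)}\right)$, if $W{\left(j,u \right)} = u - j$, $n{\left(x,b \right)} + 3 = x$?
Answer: $-208$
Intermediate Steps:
$n{\left(x,b \right)} = -3 + x$
$- 26 \left(\left(\left(6 + 0\right) - 1\right) - W{\left(n{\left(5,-2 \right)},-1 \right)}\right) = - 26 \left(\left(\left(6 + 0\right) - 1\right) - \left(-1 - \left(-3 + 5\right)\right)\right) = - 26 \left(\left(6 - 1\right) - \left(-1 - 2\right)\right) = - 26 \left(5 - \left(-1 - 2\right)\right) = - 26 \left(5 - -3\right) = - 26 \left(5 + 3\right) = \left(-26\right) 8 = -208$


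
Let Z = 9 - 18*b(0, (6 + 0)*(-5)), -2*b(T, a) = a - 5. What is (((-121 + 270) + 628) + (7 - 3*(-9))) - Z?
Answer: 1117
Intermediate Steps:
b(T, a) = 5/2 - a/2 (b(T, a) = -(a - 5)/2 = -(-5 + a)/2 = 5/2 - a/2)
Z = -306 (Z = 9 - 18*(5/2 - (6 + 0)*(-5)/2) = 9 - 18*(5/2 - 3*(-5)) = 9 - 18*(5/2 - ½*(-30)) = 9 - 18*(5/2 + 15) = 9 - 18*35/2 = 9 - 315 = -306)
(((-121 + 270) + 628) + (7 - 3*(-9))) - Z = (((-121 + 270) + 628) + (7 - 3*(-9))) - 1*(-306) = ((149 + 628) + (7 + 27)) + 306 = (777 + 34) + 306 = 811 + 306 = 1117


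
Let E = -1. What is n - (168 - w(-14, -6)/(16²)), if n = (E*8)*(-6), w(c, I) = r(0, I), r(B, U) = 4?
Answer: -7679/64 ≈ -119.98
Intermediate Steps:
w(c, I) = 4
n = 48 (n = -1*8*(-6) = -8*(-6) = 48)
n - (168 - w(-14, -6)/(16²)) = 48 - (168 - 4/(16²)) = 48 - (168 - 4/256) = 48 - (168 - 1*1/64) = 48 - (168 - 1/64) = 48 - 1*10751/64 = 48 - 10751/64 = -7679/64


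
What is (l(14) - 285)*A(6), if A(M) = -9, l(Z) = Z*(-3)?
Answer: 2943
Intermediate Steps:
l(Z) = -3*Z
(l(14) - 285)*A(6) = (-3*14 - 285)*(-9) = (-42 - 285)*(-9) = -327*(-9) = 2943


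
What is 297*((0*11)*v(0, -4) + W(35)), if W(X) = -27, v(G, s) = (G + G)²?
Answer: -8019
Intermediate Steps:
v(G, s) = 4*G² (v(G, s) = (2*G)² = 4*G²)
297*((0*11)*v(0, -4) + W(35)) = 297*((0*11)*(4*0²) - 27) = 297*(0*(4*0) - 27) = 297*(0*0 - 27) = 297*(0 - 27) = 297*(-27) = -8019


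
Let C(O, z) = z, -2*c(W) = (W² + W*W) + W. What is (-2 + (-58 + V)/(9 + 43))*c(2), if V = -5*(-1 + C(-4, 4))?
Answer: 885/52 ≈ 17.019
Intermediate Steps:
c(W) = -W² - W/2 (c(W) = -((W² + W*W) + W)/2 = -((W² + W²) + W)/2 = -(2*W² + W)/2 = -(W + 2*W²)/2 = -W² - W/2)
V = -15 (V = -5*(-1 + 4) = -5*3 = -15)
(-2 + (-58 + V)/(9 + 43))*c(2) = (-2 + (-58 - 15)/(9 + 43))*(-1*2*(½ + 2)) = (-2 - 73/52)*(-1*2*5/2) = (-2 - 73*1/52)*(-5) = (-2 - 73/52)*(-5) = -177/52*(-5) = 885/52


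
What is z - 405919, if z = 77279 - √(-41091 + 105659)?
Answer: -328640 - 2*√16142 ≈ -3.2889e+5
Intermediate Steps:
z = 77279 - 2*√16142 (z = 77279 - √64568 = 77279 - 2*√16142 ≈ 77025.)
z - 405919 = (77279 - 2*√16142) - 405919 = -328640 - 2*√16142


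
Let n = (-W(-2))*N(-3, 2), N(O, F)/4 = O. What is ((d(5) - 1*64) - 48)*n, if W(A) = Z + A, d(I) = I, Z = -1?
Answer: 3852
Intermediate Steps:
N(O, F) = 4*O
W(A) = -1 + A
n = -36 (n = (-(-1 - 2))*(4*(-3)) = -1*(-3)*(-12) = 3*(-12) = -36)
((d(5) - 1*64) - 48)*n = ((5 - 1*64) - 48)*(-36) = ((5 - 64) - 48)*(-36) = (-59 - 48)*(-36) = -107*(-36) = 3852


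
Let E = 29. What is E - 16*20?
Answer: -291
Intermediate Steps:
E - 16*20 = 29 - 16*20 = 29 - 320 = -291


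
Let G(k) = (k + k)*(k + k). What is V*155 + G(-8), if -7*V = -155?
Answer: 25817/7 ≈ 3688.1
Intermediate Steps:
V = 155/7 (V = -1/7*(-155) = 155/7 ≈ 22.143)
G(k) = 4*k**2 (G(k) = (2*k)*(2*k) = 4*k**2)
V*155 + G(-8) = (155/7)*155 + 4*(-8)**2 = 24025/7 + 4*64 = 24025/7 + 256 = 25817/7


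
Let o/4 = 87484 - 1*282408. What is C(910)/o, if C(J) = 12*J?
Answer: -1365/97462 ≈ -0.014005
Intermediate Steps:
o = -779696 (o = 4*(87484 - 1*282408) = 4*(87484 - 282408) = 4*(-194924) = -779696)
C(910)/o = (12*910)/(-779696) = 10920*(-1/779696) = -1365/97462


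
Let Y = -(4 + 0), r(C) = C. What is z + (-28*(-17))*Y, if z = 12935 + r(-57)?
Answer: 10974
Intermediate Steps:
Y = -4 (Y = -1*4 = -4)
z = 12878 (z = 12935 - 57 = 12878)
z + (-28*(-17))*Y = 12878 - 28*(-17)*(-4) = 12878 + 476*(-4) = 12878 - 1904 = 10974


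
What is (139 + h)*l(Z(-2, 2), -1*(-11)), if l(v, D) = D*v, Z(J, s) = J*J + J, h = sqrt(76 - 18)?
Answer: 3058 + 22*sqrt(58) ≈ 3225.5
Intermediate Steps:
h = sqrt(58) ≈ 7.6158
Z(J, s) = J + J**2 (Z(J, s) = J**2 + J = J + J**2)
(139 + h)*l(Z(-2, 2), -1*(-11)) = (139 + sqrt(58))*((-1*(-11))*(-2*(1 - 2))) = (139 + sqrt(58))*(11*(-2*(-1))) = (139 + sqrt(58))*(11*2) = (139 + sqrt(58))*22 = 3058 + 22*sqrt(58)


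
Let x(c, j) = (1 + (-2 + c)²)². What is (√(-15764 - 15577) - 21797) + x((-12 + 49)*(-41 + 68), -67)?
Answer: 988055858303 + I*√31341 ≈ 9.8806e+11 + 177.03*I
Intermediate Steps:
(√(-15764 - 15577) - 21797) + x((-12 + 49)*(-41 + 68), -67) = (√(-15764 - 15577) - 21797) + (1 + (-2 + (-12 + 49)*(-41 + 68))²)² = (√(-31341) - 21797) + (1 + (-2 + 37*27)²)² = (I*√31341 - 21797) + (1 + (-2 + 999)²)² = (-21797 + I*√31341) + (1 + 997²)² = (-21797 + I*√31341) + (1 + 994009)² = (-21797 + I*√31341) + 994010² = (-21797 + I*√31341) + 988055880100 = 988055858303 + I*√31341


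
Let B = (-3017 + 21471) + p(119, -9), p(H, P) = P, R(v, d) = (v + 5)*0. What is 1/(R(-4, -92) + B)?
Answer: 1/18445 ≈ 5.4215e-5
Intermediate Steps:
R(v, d) = 0 (R(v, d) = (5 + v)*0 = 0)
B = 18445 (B = (-3017 + 21471) - 9 = 18454 - 9 = 18445)
1/(R(-4, -92) + B) = 1/(0 + 18445) = 1/18445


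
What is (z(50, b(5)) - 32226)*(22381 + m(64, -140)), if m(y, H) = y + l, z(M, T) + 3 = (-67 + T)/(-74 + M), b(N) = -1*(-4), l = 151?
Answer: -1456374339/2 ≈ -7.2819e+8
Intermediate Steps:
b(N) = 4
z(M, T) = -3 + (-67 + T)/(-74 + M)
m(y, H) = 151 + y (m(y, H) = y + 151 = 151 + y)
(z(50, b(5)) - 32226)*(22381 + m(64, -140)) = ((155 + 4 - 3*50)/(-74 + 50) - 32226)*(22381 + (151 + 64)) = ((155 + 4 - 150)/(-24) - 32226)*(22381 + 215) = (-1/24*9 - 32226)*22596 = (-3/8 - 32226)*22596 = -257811/8*22596 = -1456374339/2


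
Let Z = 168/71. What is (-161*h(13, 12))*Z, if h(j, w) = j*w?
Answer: -4219488/71 ≈ -59429.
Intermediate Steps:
Z = 168/71 (Z = 168*(1/71) = 168/71 ≈ 2.3662)
(-161*h(13, 12))*Z = -2093*12*(168/71) = -161*156*(168/71) = -25116*168/71 = -4219488/71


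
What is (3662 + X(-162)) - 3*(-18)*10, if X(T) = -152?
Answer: 4050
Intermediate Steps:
(3662 + X(-162)) - 3*(-18)*10 = (3662 - 152) - 3*(-18)*10 = 3510 + 54*10 = 3510 + 540 = 4050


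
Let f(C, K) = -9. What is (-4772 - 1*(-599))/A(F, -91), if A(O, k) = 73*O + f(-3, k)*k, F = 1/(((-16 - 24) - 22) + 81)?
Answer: -79287/15634 ≈ -5.0714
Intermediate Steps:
F = 1/19 (F = 1/((-40 - 22) + 81) = 1/(-62 + 81) = 1/19 ≈ 0.052632)
A(O, k) = -9*k + 73*O (A(O, k) = 73*O - 9*k = -9*k + 73*O)
(-4772 - 1*(-599))/A(F, -91) = (-4772 - 1*(-599))/(-9*(-91) + 73*(1/19)) = (-4772 + 599)/(819 + 73/19) = -4173/15634/19 = -4173*19/15634 = -79287/15634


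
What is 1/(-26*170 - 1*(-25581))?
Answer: 1/21161 ≈ 4.7257e-5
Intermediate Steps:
1/(-26*170 - 1*(-25581)) = 1/(-4420 + 25581) = 1/21161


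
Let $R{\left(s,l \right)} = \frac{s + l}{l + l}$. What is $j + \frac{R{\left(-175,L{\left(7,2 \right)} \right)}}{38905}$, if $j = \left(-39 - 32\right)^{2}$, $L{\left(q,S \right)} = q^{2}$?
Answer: $\frac{1372840726}{272335} \approx 5041.0$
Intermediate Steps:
$R{\left(s,l \right)} = \frac{l + s}{2 l}$
$j = 5041$ ($j = \left(-71\right)^{2} = 5041$)
$j + \frac{R{\left(-175,L{\left(7,2 \right)} \right)}}{38905} = 5041 + \frac{\frac{1}{2} \frac{1}{7^{2}} \left(7^{2} - 175\right)}{38905} = 5041 + \frac{49 - 175}{2 \cdot 49} \cdot \frac{1}{38905} = 5041 + \frac{1}{2} \cdot \frac{1}{49} \left(-126\right) \frac{1}{38905} = 5041 - \frac{9}{272335} = \frac{1372840726}{272335}$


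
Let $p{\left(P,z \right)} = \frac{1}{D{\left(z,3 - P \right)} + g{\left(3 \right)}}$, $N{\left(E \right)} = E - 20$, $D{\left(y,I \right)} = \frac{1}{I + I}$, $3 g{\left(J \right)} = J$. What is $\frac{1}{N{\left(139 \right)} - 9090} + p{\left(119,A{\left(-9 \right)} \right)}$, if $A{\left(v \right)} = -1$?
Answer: $\frac{2081041}{2072301} \approx 1.0042$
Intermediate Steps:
$g{\left(J \right)} = \frac{J}{3}$
$D{\left(y,I \right)} = \frac{1}{2 I}$
$N{\left(E \right)} = -20 + E$
$p{\left(P,z \right)} = \frac{1}{1 + \frac{1}{2 \left(3 - P\right)}}$ ($p{\left(P,z \right)} = \frac{1}{\frac{1}{2 \left(3 - P\right)} + \frac{1}{3} \cdot 3} = \frac{1}{\frac{1}{2 \left(3 - P\right)} + 1} = \frac{1}{1 + \frac{1}{2 \left(3 - P\right)}}$)
$\frac{1}{N{\left(139 \right)} - 9090} + p{\left(119,A{\left(-9 \right)} \right)} = \frac{1}{\left(-20 + 139\right) - 9090} + \frac{2 \left(-3 + 119\right)}{-7 + 2 \cdot 119} = \frac{1}{119 - 9090} + 2 \frac{1}{-7 + 238} \cdot 116 = \frac{1}{-8971} + 2 \cdot \frac{1}{231} \cdot 116 = - \frac{1}{8971} + 2 \cdot \frac{1}{231} \cdot 116 = - \frac{1}{8971} + \frac{232}{231} = \frac{2081041}{2072301}$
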